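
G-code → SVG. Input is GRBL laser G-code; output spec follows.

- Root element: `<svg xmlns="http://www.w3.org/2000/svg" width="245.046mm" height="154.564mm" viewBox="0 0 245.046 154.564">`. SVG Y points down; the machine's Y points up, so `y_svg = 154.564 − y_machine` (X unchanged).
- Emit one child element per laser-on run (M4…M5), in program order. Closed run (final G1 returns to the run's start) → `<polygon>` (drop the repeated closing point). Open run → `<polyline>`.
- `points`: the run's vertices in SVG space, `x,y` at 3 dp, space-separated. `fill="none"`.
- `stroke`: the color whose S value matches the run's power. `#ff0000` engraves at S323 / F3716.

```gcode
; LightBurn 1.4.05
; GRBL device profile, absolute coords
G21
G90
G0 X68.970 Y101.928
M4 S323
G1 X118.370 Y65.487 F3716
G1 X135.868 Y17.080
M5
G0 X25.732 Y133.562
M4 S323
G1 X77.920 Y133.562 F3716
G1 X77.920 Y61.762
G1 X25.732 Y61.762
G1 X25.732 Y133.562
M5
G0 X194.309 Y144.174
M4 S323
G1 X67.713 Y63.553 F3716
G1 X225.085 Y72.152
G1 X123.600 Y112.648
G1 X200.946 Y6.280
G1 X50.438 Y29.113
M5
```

<svg xmlns="http://www.w3.org/2000/svg" width="245.046mm" height="154.564mm" viewBox="0 0 245.046 154.564">
  <polyline points="68.970,52.636 118.370,89.077 135.868,137.484" fill="none" stroke="#ff0000"/>
  <polygon points="25.732,21.002 77.920,21.002 77.920,92.802 25.732,92.802" fill="none" stroke="#ff0000"/>
  <polyline points="194.309,10.390 67.713,91.011 225.085,82.412 123.600,41.916 200.946,148.284 50.438,125.451" fill="none" stroke="#ff0000"/>
</svg>

Machine Y-up, SVG Y-down with viewBox height 154.564, so y_svg = 154.564 − y_machine; X carries over. Every run uses S323, so all elements get stroke `#ff0000` (engrave).

Run 1: The run is open, so emit a `<polyline>` with points (Y-flipped): 68.970,52.636 118.370,89.077 135.868,137.484.

Run 2: The run returns to its start, so emit a `<polygon>` with points (Y-flipped): 25.732,21.002 77.920,21.002 77.920,92.802 25.732,92.802.

Run 3: The run is open, so emit a `<polyline>` with points (Y-flipped): 194.309,10.390 67.713,91.011 225.085,82.412 123.600,41.916 200.946,148.284 50.438,125.451.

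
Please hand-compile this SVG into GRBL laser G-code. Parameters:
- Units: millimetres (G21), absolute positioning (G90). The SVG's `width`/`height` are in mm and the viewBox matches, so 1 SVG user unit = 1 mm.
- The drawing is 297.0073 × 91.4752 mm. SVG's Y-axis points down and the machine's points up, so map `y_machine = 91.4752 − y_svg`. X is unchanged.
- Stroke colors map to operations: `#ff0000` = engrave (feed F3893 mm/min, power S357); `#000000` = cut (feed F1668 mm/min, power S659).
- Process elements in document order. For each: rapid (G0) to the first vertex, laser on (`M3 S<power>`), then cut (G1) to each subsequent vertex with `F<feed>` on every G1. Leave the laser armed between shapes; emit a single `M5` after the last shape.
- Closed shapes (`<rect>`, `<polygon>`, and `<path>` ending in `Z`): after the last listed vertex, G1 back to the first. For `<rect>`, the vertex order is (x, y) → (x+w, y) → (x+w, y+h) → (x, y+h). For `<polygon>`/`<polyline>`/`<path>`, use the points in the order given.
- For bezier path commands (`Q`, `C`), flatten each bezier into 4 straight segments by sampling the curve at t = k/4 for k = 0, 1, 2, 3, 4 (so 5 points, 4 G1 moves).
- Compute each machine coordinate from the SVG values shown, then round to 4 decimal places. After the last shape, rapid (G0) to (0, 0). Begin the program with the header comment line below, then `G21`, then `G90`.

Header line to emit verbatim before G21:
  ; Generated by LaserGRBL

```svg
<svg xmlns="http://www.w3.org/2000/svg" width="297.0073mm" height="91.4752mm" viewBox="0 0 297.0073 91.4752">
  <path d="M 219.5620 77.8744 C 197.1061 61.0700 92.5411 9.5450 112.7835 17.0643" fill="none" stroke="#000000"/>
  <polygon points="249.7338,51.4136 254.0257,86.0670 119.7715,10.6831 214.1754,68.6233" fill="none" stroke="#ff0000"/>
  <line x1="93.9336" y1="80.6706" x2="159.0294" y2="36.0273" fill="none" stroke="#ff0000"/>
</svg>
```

Since the viewBox matches the mm dimensions, user units are millimetres directly. The only transform is the Y-flip y_m = 91.4752 − y_svg.

Shape 1 is a cubic bezier drawn with `<path>`. Its stroke #000000 means cut at S659, F1668. After flipping Y the toolpath is (219.5620,13.6008) → (190.5577,31.2491) → (150.1609,53.1272) → (117.7700,70.4446) → (112.7835,74.4109).

Shape 2 is a closed polygon drawn with `<polygon>`. Its stroke #ff0000 means engrave at S357, F3893. After flipping Y the toolpath is (249.7338,40.0616) → (254.0257,5.4082) → (119.7715,80.7921) → (214.1754,22.8519) → (249.7338,40.0616), returning to the start.

Shape 3 is a line segment drawn with `<line>`. Its stroke #ff0000 means engrave at S357, F3893. After flipping Y the toolpath is (93.9336,10.8046) → (159.0294,55.4479).

; Generated by LaserGRBL
G21
G90
G0 X219.5620 Y13.6008
M3 S659
G1 X190.5577 Y31.2491 F1668
G1 X150.1609 Y53.1272 F1668
G1 X117.7700 Y70.4446 F1668
G1 X112.7835 Y74.4109 F1668
G0 X249.7338 Y40.0616
M3 S357
G1 X254.0257 Y5.4082 F3893
G1 X119.7715 Y80.7921 F3893
G1 X214.1754 Y22.8519 F3893
G1 X249.7338 Y40.0616 F3893
G0 X93.9336 Y10.8046
M3 S357
G1 X159.0294 Y55.4479 F3893
M5
G0 X0.0000 Y0.0000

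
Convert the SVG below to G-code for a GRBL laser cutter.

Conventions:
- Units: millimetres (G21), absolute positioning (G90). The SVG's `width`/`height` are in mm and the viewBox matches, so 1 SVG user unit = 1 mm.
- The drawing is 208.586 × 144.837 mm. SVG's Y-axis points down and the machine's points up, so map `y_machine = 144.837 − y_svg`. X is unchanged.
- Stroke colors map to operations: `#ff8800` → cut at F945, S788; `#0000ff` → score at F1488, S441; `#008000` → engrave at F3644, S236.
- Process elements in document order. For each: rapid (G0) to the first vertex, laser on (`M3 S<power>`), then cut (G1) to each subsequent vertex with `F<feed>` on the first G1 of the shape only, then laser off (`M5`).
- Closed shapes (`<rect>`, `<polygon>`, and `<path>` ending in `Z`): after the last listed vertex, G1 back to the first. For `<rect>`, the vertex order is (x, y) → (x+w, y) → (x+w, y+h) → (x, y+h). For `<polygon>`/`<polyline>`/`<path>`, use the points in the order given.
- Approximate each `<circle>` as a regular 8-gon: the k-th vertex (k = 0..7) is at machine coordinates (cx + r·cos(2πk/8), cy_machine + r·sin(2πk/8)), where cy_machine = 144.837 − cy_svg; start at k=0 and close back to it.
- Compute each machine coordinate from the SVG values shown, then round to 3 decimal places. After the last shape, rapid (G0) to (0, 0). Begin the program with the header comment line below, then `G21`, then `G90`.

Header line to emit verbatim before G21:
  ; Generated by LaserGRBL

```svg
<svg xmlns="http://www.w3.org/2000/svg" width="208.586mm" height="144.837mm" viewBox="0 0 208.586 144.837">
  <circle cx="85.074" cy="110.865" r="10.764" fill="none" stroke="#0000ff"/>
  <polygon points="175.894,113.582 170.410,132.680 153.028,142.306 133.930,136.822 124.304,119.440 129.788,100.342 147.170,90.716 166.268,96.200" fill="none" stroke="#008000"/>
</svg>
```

1 u = 1 mm; y_m = 144.837 − y.

[1] `<circle>` circle, #0000ff→score S441 F1488: (95.838,33.972) → (92.685,41.583) → (85.074,44.736) → (77.463,41.583) → (74.310,33.972) → (77.463,26.361) → (85.074,23.208) → (92.685,26.361) → (95.838,33.972) (closed)

[2] `<polygon>` regular polygon, #008000→engrave S236 F3644: (175.894,31.255) → (170.410,12.157) → (153.028,2.531) → (133.930,8.015) → (124.304,25.397) → (129.788,44.495) → (147.170,54.121) → (166.268,48.637) → (175.894,31.255) (closed)

; Generated by LaserGRBL
G21
G90
G0 X95.838 Y33.972
M3 S441
G1 X92.685 Y41.583 F1488
G1 X85.074 Y44.736
G1 X77.463 Y41.583
G1 X74.310 Y33.972
G1 X77.463 Y26.361
G1 X85.074 Y23.208
G1 X92.685 Y26.361
G1 X95.838 Y33.972
M5
G0 X175.894 Y31.255
M3 S236
G1 X170.410 Y12.157 F3644
G1 X153.028 Y2.531
G1 X133.930 Y8.015
G1 X124.304 Y25.397
G1 X129.788 Y44.495
G1 X147.170 Y54.121
G1 X166.268 Y48.637
G1 X175.894 Y31.255
M5
G0 X0.000 Y0.000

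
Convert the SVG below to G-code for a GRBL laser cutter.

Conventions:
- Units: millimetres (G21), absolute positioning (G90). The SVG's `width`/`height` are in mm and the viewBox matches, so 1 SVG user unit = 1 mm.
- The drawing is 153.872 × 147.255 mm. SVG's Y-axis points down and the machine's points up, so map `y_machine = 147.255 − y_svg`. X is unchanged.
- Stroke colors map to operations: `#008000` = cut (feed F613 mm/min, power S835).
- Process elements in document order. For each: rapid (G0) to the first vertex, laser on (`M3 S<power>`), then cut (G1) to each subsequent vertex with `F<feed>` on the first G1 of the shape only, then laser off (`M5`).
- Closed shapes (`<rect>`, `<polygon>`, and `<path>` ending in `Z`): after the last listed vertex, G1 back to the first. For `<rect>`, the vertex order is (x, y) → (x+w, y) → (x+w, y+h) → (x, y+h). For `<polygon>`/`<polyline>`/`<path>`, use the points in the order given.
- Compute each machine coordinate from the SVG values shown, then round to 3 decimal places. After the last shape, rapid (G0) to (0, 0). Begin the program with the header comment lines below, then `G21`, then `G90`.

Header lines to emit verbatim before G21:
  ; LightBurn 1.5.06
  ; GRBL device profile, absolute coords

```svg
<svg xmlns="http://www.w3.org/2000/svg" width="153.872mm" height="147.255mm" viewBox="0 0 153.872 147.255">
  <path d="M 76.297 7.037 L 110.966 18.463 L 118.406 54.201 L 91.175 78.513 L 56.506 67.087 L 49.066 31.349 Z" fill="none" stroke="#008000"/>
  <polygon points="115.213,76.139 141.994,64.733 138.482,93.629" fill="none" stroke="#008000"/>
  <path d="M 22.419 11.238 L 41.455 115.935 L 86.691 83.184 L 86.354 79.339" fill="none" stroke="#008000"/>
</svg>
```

viewBox `0 0 153.872 147.255` with mm width/height → 1 unit = 1 mm. Flip: y_m = 147.255 − y_svg.

**Shape 1** — `<path>` regular polygon, stroke `#008000` → cut (S835, F613). Machine vertices: (76.297,140.218) → (110.966,128.792) → (118.406,93.054) → (91.175,68.742) → (56.506,80.168) → (49.066,115.906) → (76.297,140.218). Closed: final G1 returns to the first vertex.

**Shape 2** — `<polygon>` regular polygon, stroke `#008000` → cut (S835, F613). Machine vertices: (115.213,71.116) → (141.994,82.522) → (138.482,53.626) → (115.213,71.116). Closed: final G1 returns to the first vertex.

**Shape 3** — `<path>` open polyline, stroke `#008000` → cut (S835, F613). Machine vertices: (22.419,136.017) → (41.455,31.320) → (86.691,64.071) → (86.354,67.916). Open path.

; LightBurn 1.5.06
; GRBL device profile, absolute coords
G21
G90
G0 X76.297 Y140.218
M3 S835
G1 X110.966 Y128.792 F613
G1 X118.406 Y93.054
G1 X91.175 Y68.742
G1 X56.506 Y80.168
G1 X49.066 Y115.906
G1 X76.297 Y140.218
M5
G0 X115.213 Y71.116
M3 S835
G1 X141.994 Y82.522 F613
G1 X138.482 Y53.626
G1 X115.213 Y71.116
M5
G0 X22.419 Y136.017
M3 S835
G1 X41.455 Y31.320 F613
G1 X86.691 Y64.071
G1 X86.354 Y67.916
M5
G0 X0.000 Y0.000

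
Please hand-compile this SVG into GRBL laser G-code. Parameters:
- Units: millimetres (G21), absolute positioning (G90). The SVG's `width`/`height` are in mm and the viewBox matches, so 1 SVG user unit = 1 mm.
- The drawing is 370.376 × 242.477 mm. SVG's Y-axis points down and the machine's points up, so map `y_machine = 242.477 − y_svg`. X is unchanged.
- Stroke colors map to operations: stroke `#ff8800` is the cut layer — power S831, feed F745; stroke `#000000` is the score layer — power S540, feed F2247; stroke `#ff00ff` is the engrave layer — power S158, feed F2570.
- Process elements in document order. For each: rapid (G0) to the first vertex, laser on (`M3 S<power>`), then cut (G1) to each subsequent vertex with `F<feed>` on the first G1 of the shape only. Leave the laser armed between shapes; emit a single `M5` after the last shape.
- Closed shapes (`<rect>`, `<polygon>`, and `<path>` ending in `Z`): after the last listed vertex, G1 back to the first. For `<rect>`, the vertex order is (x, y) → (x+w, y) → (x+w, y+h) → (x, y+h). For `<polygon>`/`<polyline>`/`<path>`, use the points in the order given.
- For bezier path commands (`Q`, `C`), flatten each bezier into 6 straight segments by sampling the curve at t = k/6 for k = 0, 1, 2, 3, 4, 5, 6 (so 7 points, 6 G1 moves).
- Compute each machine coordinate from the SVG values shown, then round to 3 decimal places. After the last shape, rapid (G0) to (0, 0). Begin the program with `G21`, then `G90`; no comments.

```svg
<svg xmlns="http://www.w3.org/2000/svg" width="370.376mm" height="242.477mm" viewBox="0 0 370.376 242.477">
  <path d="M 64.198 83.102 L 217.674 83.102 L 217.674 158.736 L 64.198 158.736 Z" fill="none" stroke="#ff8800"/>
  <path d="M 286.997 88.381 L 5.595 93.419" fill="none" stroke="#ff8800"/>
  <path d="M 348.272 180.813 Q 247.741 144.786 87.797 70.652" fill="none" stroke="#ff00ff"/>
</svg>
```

G21
G90
G0 X64.198 Y159.375
M3 S831
G1 X217.674 Y159.375 F745
G1 X217.674 Y83.741
G1 X64.198 Y83.741
G1 X64.198 Y159.375
G0 X286.997 Y154.096
M3 S831
G1 X5.595 Y149.058 F745
G0 X348.272 Y61.664
M3 S158
G1 X313.111 Y74.732 F2570
G1 X274.650 Y89.916
G1 X232.888 Y107.218
G1 X187.825 Y126.636
G1 X139.461 Y148.172
G1 X87.797 Y171.825
M5
G0 X0.000 Y0.000

1 u = 1 mm; y_m = 242.477 − y.

[1] `<path>` rectangle, #ff8800→cut S831 F745: (64.198,159.375) → (217.674,159.375) → (217.674,83.741) → (64.198,83.741) → (64.198,159.375) (closed)

[2] `<path>` line segment, #ff8800→cut S831 F745: (286.997,154.096) → (5.595,149.058)

[3] `<path>` quadratic bezier, #ff00ff→engrave S158 F2570: (348.272,61.664) → (313.111,74.732) → (274.650,89.916) → (232.888,107.218) → (187.825,126.636) → (139.461,148.172) → (87.797,171.825)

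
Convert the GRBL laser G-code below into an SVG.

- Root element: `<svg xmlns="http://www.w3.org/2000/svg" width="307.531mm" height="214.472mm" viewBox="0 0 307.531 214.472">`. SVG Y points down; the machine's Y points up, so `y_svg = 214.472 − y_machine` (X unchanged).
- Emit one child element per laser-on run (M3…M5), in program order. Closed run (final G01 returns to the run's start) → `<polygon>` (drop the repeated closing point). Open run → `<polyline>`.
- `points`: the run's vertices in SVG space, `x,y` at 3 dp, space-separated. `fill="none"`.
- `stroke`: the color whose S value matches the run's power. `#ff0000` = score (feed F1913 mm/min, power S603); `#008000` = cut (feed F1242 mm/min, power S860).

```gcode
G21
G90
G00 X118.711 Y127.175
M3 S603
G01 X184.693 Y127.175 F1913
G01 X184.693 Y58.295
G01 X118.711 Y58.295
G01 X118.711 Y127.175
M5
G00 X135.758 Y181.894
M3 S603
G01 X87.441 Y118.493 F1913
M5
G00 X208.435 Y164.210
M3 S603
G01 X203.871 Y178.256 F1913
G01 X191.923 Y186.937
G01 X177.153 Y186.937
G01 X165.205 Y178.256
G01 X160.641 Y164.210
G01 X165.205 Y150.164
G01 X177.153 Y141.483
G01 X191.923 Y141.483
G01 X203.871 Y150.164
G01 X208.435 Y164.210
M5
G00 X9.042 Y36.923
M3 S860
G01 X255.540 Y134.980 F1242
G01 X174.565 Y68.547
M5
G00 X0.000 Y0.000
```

<svg xmlns="http://www.w3.org/2000/svg" width="307.531mm" height="214.472mm" viewBox="0 0 307.531 214.472">
  <polygon points="118.711,87.297 184.693,87.297 184.693,156.177 118.711,156.177" fill="none" stroke="#ff0000"/>
  <polyline points="135.758,32.578 87.441,95.979" fill="none" stroke="#ff0000"/>
  <polygon points="208.435,50.262 203.871,36.216 191.923,27.535 177.153,27.535 165.205,36.216 160.641,50.262 165.205,64.308 177.153,72.989 191.923,72.989 203.871,64.308" fill="none" stroke="#ff0000"/>
  <polyline points="9.042,177.549 255.540,79.492 174.565,145.925" fill="none" stroke="#008000"/>
</svg>

y_svg = 214.472 − y_m.

[1] S603→`#ff0000` (score); closed run; points: 118.711,87.297 184.693,87.297 184.693,156.177 118.711,156.177

[2] S603→`#ff0000` (score); open run; points: 135.758,32.578 87.441,95.979

[3] S603→`#ff0000` (score); closed run; points: 208.435,50.262 203.871,36.216 191.923,27.535 177.153,27.535 165.205,36.216 160.641,50.262 165.205,64.308 177.153,72.989 191.923,72.989 203.871,64.308

[4] S860→`#008000` (cut); open run; points: 9.042,177.549 255.540,79.492 174.565,145.925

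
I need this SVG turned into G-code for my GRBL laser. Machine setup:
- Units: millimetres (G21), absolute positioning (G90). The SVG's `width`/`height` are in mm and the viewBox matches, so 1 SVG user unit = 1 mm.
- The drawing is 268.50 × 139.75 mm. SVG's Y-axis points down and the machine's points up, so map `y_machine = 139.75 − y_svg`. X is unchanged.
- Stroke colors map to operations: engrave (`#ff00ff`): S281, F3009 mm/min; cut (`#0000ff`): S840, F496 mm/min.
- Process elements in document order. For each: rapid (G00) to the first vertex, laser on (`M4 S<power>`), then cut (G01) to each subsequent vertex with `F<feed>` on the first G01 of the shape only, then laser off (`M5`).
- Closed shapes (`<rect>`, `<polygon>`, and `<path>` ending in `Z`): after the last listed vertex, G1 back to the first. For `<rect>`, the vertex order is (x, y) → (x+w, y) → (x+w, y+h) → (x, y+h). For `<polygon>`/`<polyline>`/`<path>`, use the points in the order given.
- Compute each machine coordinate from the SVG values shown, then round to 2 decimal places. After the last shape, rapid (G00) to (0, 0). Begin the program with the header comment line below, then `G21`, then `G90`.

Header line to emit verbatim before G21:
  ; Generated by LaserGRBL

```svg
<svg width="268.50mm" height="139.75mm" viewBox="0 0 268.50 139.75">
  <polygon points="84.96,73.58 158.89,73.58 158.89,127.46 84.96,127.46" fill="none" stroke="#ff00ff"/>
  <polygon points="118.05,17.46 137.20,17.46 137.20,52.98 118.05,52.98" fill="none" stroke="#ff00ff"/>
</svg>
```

; Generated by LaserGRBL
G21
G90
G00 X84.96 Y66.17
M4 S281
G01 X158.89 Y66.17 F3009
G01 X158.89 Y12.29
G01 X84.96 Y12.29
G01 X84.96 Y66.17
M5
G00 X118.05 Y122.29
M4 S281
G01 X137.20 Y122.29 F3009
G01 X137.20 Y86.77
G01 X118.05 Y86.77
G01 X118.05 Y122.29
M5
G00 X0.00 Y0.00

Since the viewBox matches the mm dimensions, user units are millimetres directly. The only transform is the Y-flip y_m = 139.75 − y_svg.

Shape 1 is a rectangle drawn with `<polygon>`. Its stroke #ff00ff means engrave at S281, F3009. After flipping Y the toolpath is (84.96,66.17) → (158.89,66.17) → (158.89,12.29) → (84.96,12.29) → (84.96,66.17), returning to the start.

Shape 2 is a rectangle drawn with `<polygon>`. Its stroke #ff00ff means engrave at S281, F3009. After flipping Y the toolpath is (118.05,122.29) → (137.20,122.29) → (137.20,86.77) → (118.05,86.77) → (118.05,122.29), returning to the start.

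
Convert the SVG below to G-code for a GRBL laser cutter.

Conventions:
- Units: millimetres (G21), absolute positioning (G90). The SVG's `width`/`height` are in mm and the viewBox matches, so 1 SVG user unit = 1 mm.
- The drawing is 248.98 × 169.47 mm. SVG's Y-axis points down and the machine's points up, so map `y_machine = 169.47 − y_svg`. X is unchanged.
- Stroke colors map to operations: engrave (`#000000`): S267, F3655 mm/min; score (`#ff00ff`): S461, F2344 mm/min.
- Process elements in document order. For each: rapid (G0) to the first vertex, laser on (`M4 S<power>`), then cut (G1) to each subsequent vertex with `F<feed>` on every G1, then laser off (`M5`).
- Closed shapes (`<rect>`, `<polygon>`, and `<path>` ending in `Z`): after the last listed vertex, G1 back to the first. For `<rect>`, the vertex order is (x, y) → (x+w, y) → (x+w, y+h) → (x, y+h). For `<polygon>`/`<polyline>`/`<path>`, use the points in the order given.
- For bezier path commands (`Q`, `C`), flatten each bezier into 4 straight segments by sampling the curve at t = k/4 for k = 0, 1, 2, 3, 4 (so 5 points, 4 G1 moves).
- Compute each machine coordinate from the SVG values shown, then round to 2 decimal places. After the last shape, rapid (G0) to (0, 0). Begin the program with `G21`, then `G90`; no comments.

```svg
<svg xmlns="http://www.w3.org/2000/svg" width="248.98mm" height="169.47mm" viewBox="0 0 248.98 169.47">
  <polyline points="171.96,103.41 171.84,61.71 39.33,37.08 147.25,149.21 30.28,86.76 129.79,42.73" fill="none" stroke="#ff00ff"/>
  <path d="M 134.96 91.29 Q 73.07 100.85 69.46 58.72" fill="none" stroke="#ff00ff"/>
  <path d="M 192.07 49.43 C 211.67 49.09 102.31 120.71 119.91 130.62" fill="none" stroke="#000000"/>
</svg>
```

G21
G90
G0 X171.96 Y66.06
M4 S461
G1 X171.84 Y107.76 F2344
G1 X39.33 Y132.39 F2344
G1 X147.25 Y20.26 F2344
G1 X30.28 Y82.71 F2344
G1 X129.79 Y126.74 F2344
M5
G0 X134.96 Y78.18
M4 S461
G1 X107.66 Y76.63 F2344
G1 X87.64 Y81.54 F2344
G1 X74.91 Y92.92 F2344
G1 X69.46 Y110.75 F2344
M5
G0 X192.07 Y120.04
M4 S267
G1 X186.59 Y108.89 F3655
G1 X156.74 Y83.29 F3655
G1 X126.52 Y55.76 F3655
G1 X119.91 Y38.85 F3655
M5
G0 X0.00 Y0.00

1 u = 1 mm; y_m = 169.47 − y.

[1] `<polyline>` open polyline, #ff00ff→score S461 F2344: (171.96,66.06) → (171.84,107.76) → (39.33,132.39) → (147.25,20.26) → (30.28,82.71) → (129.79,126.74)

[2] `<path>` quadratic bezier, #ff00ff→score S461 F2344: (134.96,78.18) → (107.66,76.63) → (87.64,81.54) → (74.91,92.92) → (69.46,110.75)

[3] `<path>` cubic bezier, #000000→engrave S267 F3655: (192.07,120.04) → (186.59,108.89) → (156.74,83.29) → (126.52,55.76) → (119.91,38.85)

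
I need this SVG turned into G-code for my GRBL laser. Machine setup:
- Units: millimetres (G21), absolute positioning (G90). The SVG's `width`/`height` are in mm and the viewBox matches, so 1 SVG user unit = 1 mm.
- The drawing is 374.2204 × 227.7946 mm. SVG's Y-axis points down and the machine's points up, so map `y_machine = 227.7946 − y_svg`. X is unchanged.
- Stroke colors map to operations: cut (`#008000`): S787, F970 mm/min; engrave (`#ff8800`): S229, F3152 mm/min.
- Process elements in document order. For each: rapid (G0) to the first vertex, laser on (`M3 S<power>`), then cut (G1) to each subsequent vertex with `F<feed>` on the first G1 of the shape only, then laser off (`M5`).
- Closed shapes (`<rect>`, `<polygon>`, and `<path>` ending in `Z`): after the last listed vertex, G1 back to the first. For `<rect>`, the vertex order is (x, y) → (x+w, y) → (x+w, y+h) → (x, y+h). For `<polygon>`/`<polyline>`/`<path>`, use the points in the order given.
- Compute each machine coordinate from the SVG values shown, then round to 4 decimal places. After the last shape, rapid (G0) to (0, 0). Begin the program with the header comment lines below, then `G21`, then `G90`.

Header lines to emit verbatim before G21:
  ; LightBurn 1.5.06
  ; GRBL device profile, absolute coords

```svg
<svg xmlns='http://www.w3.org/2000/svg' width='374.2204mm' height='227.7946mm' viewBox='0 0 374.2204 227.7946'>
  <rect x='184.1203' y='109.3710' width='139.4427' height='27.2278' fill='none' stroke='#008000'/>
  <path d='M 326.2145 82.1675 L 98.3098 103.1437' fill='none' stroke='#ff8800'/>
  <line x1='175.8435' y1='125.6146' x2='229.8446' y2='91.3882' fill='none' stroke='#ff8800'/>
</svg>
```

viewBox `0 0 374.2204 227.7946` with mm width/height → 1 unit = 1 mm. Flip: y_m = 227.7946 − y_svg.

**Shape 1** — `<rect>` rectangle, stroke `#008000` → cut (S787, F970). Machine vertices: (184.1203,118.4236) → (323.5630,118.4236) → (323.5630,91.1958) → (184.1203,91.1958) → (184.1203,118.4236). Closed: final G1 returns to the first vertex.

**Shape 2** — `<path>` line segment, stroke `#ff8800` → engrave (S229, F3152). Machine vertices: (326.2145,145.6271) → (98.3098,124.6509). Open path.

**Shape 3** — `<line>` line segment, stroke `#ff8800` → engrave (S229, F3152). Machine vertices: (175.8435,102.1800) → (229.8446,136.4064). Open path.

; LightBurn 1.5.06
; GRBL device profile, absolute coords
G21
G90
G0 X184.1203 Y118.4236
M3 S787
G1 X323.5630 Y118.4236 F970
G1 X323.5630 Y91.1958
G1 X184.1203 Y91.1958
G1 X184.1203 Y118.4236
M5
G0 X326.2145 Y145.6271
M3 S229
G1 X98.3098 Y124.6509 F3152
M5
G0 X175.8435 Y102.1800
M3 S229
G1 X229.8446 Y136.4064 F3152
M5
G0 X0.0000 Y0.0000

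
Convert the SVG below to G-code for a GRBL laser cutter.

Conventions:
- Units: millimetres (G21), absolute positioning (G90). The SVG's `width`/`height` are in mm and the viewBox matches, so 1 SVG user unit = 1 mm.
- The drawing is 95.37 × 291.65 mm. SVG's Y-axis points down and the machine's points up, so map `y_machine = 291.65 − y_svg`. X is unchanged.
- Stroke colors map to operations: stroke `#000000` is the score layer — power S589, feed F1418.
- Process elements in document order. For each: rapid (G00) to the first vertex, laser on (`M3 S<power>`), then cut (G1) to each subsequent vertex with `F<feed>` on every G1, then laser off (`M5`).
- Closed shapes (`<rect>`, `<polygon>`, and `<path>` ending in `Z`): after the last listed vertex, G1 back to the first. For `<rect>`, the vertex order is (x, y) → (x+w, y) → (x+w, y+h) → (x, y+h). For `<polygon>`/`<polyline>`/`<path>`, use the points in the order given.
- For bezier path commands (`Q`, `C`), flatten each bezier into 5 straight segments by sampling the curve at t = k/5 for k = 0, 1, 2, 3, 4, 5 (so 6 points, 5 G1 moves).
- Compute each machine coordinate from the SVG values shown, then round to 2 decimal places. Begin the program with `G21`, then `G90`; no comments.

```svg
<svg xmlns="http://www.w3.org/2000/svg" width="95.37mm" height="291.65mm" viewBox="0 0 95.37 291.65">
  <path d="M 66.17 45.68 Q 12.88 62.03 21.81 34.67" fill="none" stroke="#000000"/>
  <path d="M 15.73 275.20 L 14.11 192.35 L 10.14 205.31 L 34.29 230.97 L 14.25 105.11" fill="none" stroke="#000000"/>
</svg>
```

viewBox `0 0 95.37 291.65` with mm width/height → 1 unit = 1 mm. Flip: y_m = 291.65 − y_svg.

**Shape 1** — `<path>` quadratic bezier, stroke `#000000` → score (S589, F1418). Control points (SVG): P0=(66.17,45.68), P1=(12.88,62.03), P2=(21.81,34.67); sampled at t=k/5. Machine vertices: (66.17,245.97) → (47.34,241.18) → (33.49,239.88) → (24.62,242.09) → (20.73,247.78) → (21.81,256.98). Open path.

**Shape 2** — `<path>` open polyline, stroke `#000000` → score (S589, F1418). Machine vertices: (15.73,16.45) → (14.11,99.30) → (10.14,86.34) → (34.29,60.68) → (14.25,186.54). Open path.

G21
G90
G00 X66.17 Y245.97
M3 S589
G1 X47.34 Y241.18 F1418
G1 X33.49 Y239.88 F1418
G1 X24.62 Y242.09 F1418
G1 X20.73 Y247.78 F1418
G1 X21.81 Y256.98 F1418
M5
G00 X15.73 Y16.45
M3 S589
G1 X14.11 Y99.30 F1418
G1 X10.14 Y86.34 F1418
G1 X34.29 Y60.68 F1418
G1 X14.25 Y186.54 F1418
M5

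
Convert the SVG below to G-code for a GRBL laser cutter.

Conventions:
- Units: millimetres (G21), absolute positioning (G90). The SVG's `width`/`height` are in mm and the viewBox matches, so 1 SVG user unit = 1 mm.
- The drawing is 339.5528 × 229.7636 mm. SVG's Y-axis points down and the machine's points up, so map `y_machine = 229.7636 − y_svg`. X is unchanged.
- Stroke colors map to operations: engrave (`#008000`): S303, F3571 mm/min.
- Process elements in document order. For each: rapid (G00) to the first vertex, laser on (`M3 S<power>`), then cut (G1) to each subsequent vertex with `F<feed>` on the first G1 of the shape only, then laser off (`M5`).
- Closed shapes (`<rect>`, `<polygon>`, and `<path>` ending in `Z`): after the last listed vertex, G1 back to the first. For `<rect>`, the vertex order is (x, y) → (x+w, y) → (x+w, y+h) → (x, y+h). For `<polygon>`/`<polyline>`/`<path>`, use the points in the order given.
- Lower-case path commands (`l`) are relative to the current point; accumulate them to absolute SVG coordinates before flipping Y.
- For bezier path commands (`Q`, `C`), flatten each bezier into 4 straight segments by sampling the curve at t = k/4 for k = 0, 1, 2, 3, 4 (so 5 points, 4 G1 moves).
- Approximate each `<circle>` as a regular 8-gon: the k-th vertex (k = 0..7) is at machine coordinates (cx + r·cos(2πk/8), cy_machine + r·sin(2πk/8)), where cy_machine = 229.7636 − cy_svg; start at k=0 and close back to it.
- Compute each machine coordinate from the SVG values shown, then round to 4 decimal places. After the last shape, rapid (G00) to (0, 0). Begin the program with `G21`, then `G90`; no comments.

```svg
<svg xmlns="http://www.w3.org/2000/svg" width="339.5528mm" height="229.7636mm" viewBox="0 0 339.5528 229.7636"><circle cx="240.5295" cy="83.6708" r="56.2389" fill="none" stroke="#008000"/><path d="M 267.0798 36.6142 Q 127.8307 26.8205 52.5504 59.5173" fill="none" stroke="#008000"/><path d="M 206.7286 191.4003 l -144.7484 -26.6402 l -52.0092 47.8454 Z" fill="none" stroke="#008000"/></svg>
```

Since the viewBox matches the mm dimensions, user units are millimetres directly. The only transform is the Y-flip y_m = 229.7636 − y_svg.

Shape 1 is a circle drawn with `<circle>`. Its stroke #008000 means engrave at S303, F3571. After flipping Y the toolpath is (296.7684,146.0928) → (280.2964,185.8597) → (240.5295,202.3317) → (200.7626,185.8597) → (184.2906,146.0928) → (200.7626,106.3259) → (240.5295,89.8539) → (280.2964,106.3259) → (296.7684,146.0928), returning to the start.

Shape 2 is a quadratic bezier drawn with `<path>`. Its stroke #008000 means engrave at S303, F3571. After flipping Y the toolpath is (267.0798,193.1494) → (201.4533,195.3906) → (143.8229,192.3205) → (94.1886,183.9390) → (52.5504,170.2463).

Shape 3 is a closed polygon drawn with `<path>`. Its stroke #008000 means engrave at S303, F3571. After flipping Y the toolpath is (206.7286,38.3633) → (61.9802,65.0035) → (9.9710,17.1581) → (206.7286,38.3633), returning to the start.

G21
G90
G00 X296.7684 Y146.0928
M3 S303
G1 X280.2964 Y185.8597 F3571
G1 X240.5295 Y202.3317
G1 X200.7626 Y185.8597
G1 X184.2906 Y146.0928
G1 X200.7626 Y106.3259
G1 X240.5295 Y89.8539
G1 X280.2964 Y106.3259
G1 X296.7684 Y146.0928
M5
G00 X267.0798 Y193.1494
M3 S303
G1 X201.4533 Y195.3906 F3571
G1 X143.8229 Y192.3205
G1 X94.1886 Y183.9390
G1 X52.5504 Y170.2463
M5
G00 X206.7286 Y38.3633
M3 S303
G1 X61.9802 Y65.0035 F3571
G1 X9.9710 Y17.1581
G1 X206.7286 Y38.3633
M5
G00 X0.0000 Y0.0000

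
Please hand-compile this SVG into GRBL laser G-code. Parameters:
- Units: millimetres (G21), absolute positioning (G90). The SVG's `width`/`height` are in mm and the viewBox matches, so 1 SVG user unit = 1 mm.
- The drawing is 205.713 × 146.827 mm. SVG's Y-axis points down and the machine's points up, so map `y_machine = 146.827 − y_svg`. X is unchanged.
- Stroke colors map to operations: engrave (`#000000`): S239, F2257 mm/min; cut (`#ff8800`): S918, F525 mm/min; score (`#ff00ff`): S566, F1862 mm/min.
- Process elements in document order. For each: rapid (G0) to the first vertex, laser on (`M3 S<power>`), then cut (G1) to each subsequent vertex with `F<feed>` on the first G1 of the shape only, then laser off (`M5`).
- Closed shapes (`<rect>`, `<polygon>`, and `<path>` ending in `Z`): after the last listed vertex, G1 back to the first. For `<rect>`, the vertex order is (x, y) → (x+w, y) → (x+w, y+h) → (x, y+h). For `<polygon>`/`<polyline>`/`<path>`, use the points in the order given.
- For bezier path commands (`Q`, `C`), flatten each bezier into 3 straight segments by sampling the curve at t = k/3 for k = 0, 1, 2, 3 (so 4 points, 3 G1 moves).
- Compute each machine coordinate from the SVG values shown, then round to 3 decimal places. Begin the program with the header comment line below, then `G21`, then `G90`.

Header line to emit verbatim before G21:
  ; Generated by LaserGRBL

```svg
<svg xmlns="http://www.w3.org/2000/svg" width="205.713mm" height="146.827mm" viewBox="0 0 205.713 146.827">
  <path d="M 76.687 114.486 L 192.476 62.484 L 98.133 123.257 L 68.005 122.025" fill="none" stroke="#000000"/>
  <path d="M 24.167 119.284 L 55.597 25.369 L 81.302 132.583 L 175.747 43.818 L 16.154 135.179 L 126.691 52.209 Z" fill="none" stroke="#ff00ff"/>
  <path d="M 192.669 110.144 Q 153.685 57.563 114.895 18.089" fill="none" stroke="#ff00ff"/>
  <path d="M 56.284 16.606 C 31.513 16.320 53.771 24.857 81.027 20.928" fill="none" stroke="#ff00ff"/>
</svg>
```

; Generated by LaserGRBL
G21
G90
G0 X76.687 Y32.341
M3 S239
G1 X192.476 Y84.343 F2257
G1 X98.133 Y23.570
G1 X68.005 Y24.802
M5
G0 X24.167 Y27.543
M3 S566
G1 X55.597 Y121.458 F1862
G1 X81.302 Y14.244
G1 X175.747 Y103.009
G1 X16.154 Y11.648
G1 X126.691 Y94.618
G1 X24.167 Y27.543
M5
G0 X192.669 Y36.683
M3 S566
G1 X166.701 Y70.281 F1862
G1 X140.777 Y100.966
G1 X114.895 Y128.738
M5
G0 X56.284 Y130.221
M3 S566
G1 X45.633 Y128.354 F1862
G1 X56.994 Y125.337
G1 X81.027 Y125.899
M5

viewBox `0 0 205.713 146.827` with mm width/height → 1 unit = 1 mm. Flip: y_m = 146.827 − y_svg.

**Shape 1** — `<path>` open polyline, stroke `#000000` → engrave (S239, F2257). Machine vertices: (76.687,32.341) → (192.476,84.343) → (98.133,23.570) → (68.005,24.802). Open path.

**Shape 2** — `<path>` closed polygon, stroke `#ff00ff` → score (S566, F1862). Machine vertices: (24.167,27.543) → (55.597,121.458) → (81.302,14.244) → (175.747,103.009) → (16.154,11.648) → (126.691,94.618) → (24.167,27.543). Closed: final G1 returns to the first vertex.

**Shape 3** — `<path>` quadratic bezier, stroke `#ff00ff` → score (S566, F1862). Control points (SVG): P0=(192.669,110.144), P1=(153.685,57.563), P2=(114.895,18.089); sampled at t=k/3. Machine vertices: (192.669,36.683) → (166.701,70.281) → (140.777,100.966) → (114.895,128.738). Open path.

**Shape 4** — `<path>` cubic bezier, stroke `#ff00ff` → score (S566, F1862). Control points (SVG): P0=(56.284,16.606), P1=(31.513,16.320), P2=(53.771,24.857), P3=(81.027,20.928); sampled at t=k/3. Machine vertices: (56.284,130.221) → (45.633,128.354) → (56.994,125.337) → (81.027,125.899). Open path.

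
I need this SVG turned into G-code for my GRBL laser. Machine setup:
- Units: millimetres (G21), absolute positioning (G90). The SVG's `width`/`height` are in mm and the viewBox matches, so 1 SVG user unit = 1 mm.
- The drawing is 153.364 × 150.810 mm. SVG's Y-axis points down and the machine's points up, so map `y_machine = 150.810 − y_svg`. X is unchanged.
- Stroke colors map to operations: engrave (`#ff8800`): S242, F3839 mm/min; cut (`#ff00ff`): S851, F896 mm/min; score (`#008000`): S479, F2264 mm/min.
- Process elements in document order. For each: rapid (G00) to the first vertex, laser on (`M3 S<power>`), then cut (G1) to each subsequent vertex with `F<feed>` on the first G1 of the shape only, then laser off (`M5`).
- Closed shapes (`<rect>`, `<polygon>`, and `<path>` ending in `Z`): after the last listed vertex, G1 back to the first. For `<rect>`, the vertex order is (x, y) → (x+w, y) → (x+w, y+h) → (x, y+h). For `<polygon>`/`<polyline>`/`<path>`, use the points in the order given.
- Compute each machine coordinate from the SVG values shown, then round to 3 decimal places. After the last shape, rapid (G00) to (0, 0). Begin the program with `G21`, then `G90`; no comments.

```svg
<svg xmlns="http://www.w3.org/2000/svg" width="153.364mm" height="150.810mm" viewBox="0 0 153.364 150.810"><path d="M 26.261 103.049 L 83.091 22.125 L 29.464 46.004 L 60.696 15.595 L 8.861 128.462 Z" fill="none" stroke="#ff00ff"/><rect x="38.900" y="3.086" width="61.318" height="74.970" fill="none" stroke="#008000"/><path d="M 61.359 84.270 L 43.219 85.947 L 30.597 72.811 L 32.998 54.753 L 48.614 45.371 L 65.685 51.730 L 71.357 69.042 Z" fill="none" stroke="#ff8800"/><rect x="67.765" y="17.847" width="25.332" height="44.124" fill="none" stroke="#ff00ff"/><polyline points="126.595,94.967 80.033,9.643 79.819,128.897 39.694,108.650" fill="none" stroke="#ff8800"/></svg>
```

viewBox `0 0 153.364 150.810` with mm width/height → 1 unit = 1 mm. Flip: y_m = 150.810 − y_svg.

**Shape 1** — `<path>` closed polygon, stroke `#ff00ff` → cut (S851, F896). Machine vertices: (26.261,47.761) → (83.091,128.685) → (29.464,104.806) → (60.696,135.215) → (8.861,22.348) → (26.261,47.761). Closed: final G1 returns to the first vertex.

**Shape 2** — `<rect>` rectangle, stroke `#008000` → score (S479, F2264). Machine vertices: (38.900,147.724) → (100.218,147.724) → (100.218,72.754) → (38.900,72.754) → (38.900,147.724). Closed: final G1 returns to the first vertex.

**Shape 3** — `<path>` regular polygon, stroke `#ff8800` → engrave (S242, F3839). Machine vertices: (61.359,66.540) → (43.219,64.863) → (30.597,77.999) → (32.998,96.057) → (48.614,105.439) → (65.685,99.080) → (71.357,81.768) → (61.359,66.540). Closed: final G1 returns to the first vertex.

**Shape 4** — `<rect>` rectangle, stroke `#ff00ff` → cut (S851, F896). Machine vertices: (67.765,132.963) → (93.097,132.963) → (93.097,88.839) → (67.765,88.839) → (67.765,132.963). Closed: final G1 returns to the first vertex.

**Shape 5** — `<polyline>` open polyline, stroke `#ff8800` → engrave (S242, F3839). Machine vertices: (126.595,55.843) → (80.033,141.167) → (79.819,21.913) → (39.694,42.160). Open path.

G21
G90
G00 X26.261 Y47.761
M3 S851
G1 X83.091 Y128.685 F896
G1 X29.464 Y104.806
G1 X60.696 Y135.215
G1 X8.861 Y22.348
G1 X26.261 Y47.761
M5
G00 X38.900 Y147.724
M3 S479
G1 X100.218 Y147.724 F2264
G1 X100.218 Y72.754
G1 X38.900 Y72.754
G1 X38.900 Y147.724
M5
G00 X61.359 Y66.540
M3 S242
G1 X43.219 Y64.863 F3839
G1 X30.597 Y77.999
G1 X32.998 Y96.057
G1 X48.614 Y105.439
G1 X65.685 Y99.080
G1 X71.357 Y81.768
G1 X61.359 Y66.540
M5
G00 X67.765 Y132.963
M3 S851
G1 X93.097 Y132.963 F896
G1 X93.097 Y88.839
G1 X67.765 Y88.839
G1 X67.765 Y132.963
M5
G00 X126.595 Y55.843
M3 S242
G1 X80.033 Y141.167 F3839
G1 X79.819 Y21.913
G1 X39.694 Y42.160
M5
G00 X0.000 Y0.000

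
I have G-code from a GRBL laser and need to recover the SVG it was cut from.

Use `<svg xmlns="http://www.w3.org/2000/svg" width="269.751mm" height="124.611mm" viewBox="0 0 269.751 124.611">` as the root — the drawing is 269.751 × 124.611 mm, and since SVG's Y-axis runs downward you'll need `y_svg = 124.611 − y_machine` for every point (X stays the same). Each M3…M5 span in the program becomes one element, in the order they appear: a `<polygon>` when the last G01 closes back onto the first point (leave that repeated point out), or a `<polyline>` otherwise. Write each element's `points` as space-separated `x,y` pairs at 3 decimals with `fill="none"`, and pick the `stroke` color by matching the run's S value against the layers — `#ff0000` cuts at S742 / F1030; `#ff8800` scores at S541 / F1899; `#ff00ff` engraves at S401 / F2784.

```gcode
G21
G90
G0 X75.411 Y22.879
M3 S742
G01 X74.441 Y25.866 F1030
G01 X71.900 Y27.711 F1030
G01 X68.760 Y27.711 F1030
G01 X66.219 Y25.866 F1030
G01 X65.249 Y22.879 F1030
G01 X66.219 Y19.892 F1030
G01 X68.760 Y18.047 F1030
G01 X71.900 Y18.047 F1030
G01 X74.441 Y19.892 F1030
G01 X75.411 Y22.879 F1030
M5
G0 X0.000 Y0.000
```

<svg xmlns="http://www.w3.org/2000/svg" width="269.751mm" height="124.611mm" viewBox="0 0 269.751 124.611">
  <polygon points="75.411,101.732 74.441,98.745 71.900,96.900 68.760,96.900 66.219,98.745 65.249,101.732 66.219,104.719 68.760,106.564 71.900,106.564 74.441,104.719" fill="none" stroke="#ff0000"/>
</svg>

Machine Y-up, SVG Y-down with viewBox height 124.611, so y_svg = 124.611 − y_machine; X carries over. Every run uses S742, so all elements get stroke `#ff0000` (cut).

Run 1: The run returns to its start, so emit a `<polygon>` with points (Y-flipped): 75.411,101.732 74.441,98.745 71.900,96.900 68.760,96.900 66.219,98.745 65.249,101.732 66.219,104.719 68.760,106.564 71.900,106.564 74.441,104.719.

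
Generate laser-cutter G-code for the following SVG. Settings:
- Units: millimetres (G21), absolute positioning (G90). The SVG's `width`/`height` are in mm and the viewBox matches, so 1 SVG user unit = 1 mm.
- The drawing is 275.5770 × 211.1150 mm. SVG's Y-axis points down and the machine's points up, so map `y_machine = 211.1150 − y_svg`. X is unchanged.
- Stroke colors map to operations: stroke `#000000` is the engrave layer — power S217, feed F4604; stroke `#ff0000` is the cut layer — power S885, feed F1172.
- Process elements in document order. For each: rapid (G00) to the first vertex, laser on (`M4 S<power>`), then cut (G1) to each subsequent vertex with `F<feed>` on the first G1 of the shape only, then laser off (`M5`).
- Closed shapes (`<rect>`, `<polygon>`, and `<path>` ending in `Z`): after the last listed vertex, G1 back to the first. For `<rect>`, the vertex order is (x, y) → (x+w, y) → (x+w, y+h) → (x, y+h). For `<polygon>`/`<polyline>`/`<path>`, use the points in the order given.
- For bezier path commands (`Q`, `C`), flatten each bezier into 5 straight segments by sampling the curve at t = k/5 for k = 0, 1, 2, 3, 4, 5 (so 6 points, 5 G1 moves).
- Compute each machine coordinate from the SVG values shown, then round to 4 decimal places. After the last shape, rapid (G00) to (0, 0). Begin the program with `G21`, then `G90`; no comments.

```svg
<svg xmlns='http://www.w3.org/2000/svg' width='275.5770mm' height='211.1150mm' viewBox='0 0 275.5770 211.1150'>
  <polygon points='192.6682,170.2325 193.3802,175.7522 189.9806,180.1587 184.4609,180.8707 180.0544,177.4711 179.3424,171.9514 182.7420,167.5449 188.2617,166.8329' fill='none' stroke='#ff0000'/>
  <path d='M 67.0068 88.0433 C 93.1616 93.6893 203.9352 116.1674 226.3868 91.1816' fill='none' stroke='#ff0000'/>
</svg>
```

G21
G90
G00 X192.6682 Y40.8825
M4 S885
G1 X193.3802 Y35.3628 F1172
G1 X189.9806 Y30.9563
G1 X184.4609 Y30.2443
G1 X180.0544 Y33.6439
G1 X179.3424 Y39.1636
G1 X182.7420 Y43.5701
G1 X188.2617 Y44.2821
G1 X192.6682 Y40.8825
M5
G00 X67.0068 Y123.0717
M4 S885
G1 X91.4704 Y118.1786 F1172
G1 X127.9414 Y112.3320
G1 X168.1185 Y108.6182
G1 X203.7007 Y110.1232
G1 X226.3868 Y119.9334
M5
G00 X0.0000 Y0.0000

Since the viewBox matches the mm dimensions, user units are millimetres directly. The only transform is the Y-flip y_m = 211.1150 − y_svg.

Shape 1 is a regular polygon drawn with `<polygon>`. Its stroke #ff0000 means cut at S885, F1172. After flipping Y the toolpath is (192.6682,40.8825) → (193.3802,35.3628) → (189.9806,30.9563) → (184.4609,30.2443) → (180.0544,33.6439) → (179.3424,39.1636) → (182.7420,43.5701) → (188.2617,44.2821) → (192.6682,40.8825), returning to the start.

Shape 2 is a cubic bezier drawn with `<path>`. Its stroke #ff0000 means cut at S885, F1172. After flipping Y the toolpath is (67.0068,123.0717) → (91.4704,118.1786) → (127.9414,112.3320) → (168.1185,108.6182) → (203.7007,110.1232) → (226.3868,119.9334).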